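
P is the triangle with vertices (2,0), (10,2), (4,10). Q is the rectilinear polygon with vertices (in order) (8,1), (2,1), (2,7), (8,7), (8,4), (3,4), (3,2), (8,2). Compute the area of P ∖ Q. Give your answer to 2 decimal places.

19.34

|P| = 38, |P∩Q| = 18.6583.
|P ∖ Q| = |P| − |P∩Q| = 38 − 18.6583 = 19.34.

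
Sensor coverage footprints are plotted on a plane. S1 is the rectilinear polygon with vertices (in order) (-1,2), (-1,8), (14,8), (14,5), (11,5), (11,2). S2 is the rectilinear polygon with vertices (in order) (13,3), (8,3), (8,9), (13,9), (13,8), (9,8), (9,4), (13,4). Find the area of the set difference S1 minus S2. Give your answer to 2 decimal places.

|S1| = 81, |S1∩S2| = 7.
|S1 ∖ S2| = |S1| − |S1∩S2| = 81 − 7 = 74.00.

74.00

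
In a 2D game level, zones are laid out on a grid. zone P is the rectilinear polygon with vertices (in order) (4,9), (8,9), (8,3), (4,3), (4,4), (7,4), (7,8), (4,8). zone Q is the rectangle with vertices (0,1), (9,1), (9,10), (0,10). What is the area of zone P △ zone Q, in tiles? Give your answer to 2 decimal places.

69.00

|zone P| = 12, |zone Q| = 81, |zone P∩zone Q| = 12.
|zone P △ zone Q| = |zone P| + |zone Q| − 2·|zone P∩zone Q| = 12 + 81 − 24 = 69.00.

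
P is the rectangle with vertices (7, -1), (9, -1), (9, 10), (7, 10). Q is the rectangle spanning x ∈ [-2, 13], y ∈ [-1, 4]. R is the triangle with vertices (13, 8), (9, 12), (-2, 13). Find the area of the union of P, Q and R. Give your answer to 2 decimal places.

By inclusion–exclusion:
Individual areas: |P| = 22, |Q| = 75, |R| = 20.
|P∩Q|: x∈[7,9], y∈[-1,4] → 2·5 = 10.
|P∩R| = 0.6667.
|Q∩R| = 0.
|P∩Q∩R| = 0.
|P ∪ Q ∪ R| = 117 − 10.6667 + 0 = 106.33.

106.33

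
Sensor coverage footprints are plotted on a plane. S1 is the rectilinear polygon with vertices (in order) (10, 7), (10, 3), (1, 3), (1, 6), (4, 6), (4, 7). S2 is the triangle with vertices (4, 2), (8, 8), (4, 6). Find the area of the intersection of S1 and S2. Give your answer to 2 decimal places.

7.00

The intersection is the polygon with vertices (4,3), (4,6), (6,7), (7.333,7), (4.667,3).
By the shoelace formula its area is 7.00.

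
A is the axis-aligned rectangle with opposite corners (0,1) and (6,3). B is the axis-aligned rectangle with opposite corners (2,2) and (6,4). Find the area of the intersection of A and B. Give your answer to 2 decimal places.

4.00

|A∩B|: x∈[2,6], y∈[2,3] → 4·1 = 4.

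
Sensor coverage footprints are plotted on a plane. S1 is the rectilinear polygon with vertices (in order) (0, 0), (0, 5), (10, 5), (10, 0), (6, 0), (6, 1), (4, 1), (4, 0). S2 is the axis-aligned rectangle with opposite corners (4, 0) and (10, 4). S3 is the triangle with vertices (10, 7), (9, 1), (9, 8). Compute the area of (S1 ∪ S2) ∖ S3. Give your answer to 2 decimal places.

48.67

|S1 ∪ S2| = 50.
|(S1 ∪ S2) ∩ S3| = 1.3333.
|(S1 ∪ S2) ∖ S3| = 50 − 1.3333 = 48.67.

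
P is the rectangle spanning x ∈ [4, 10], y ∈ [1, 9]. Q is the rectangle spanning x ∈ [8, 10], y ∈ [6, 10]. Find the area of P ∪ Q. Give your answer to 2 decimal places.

By inclusion–exclusion:
Individual areas: |P| = 48, |Q| = 8.
|P∩Q|: x∈[8,10], y∈[6,9] → 2·3 = 6.
|P ∪ Q| = 56 − 6 = 50.00.

50.00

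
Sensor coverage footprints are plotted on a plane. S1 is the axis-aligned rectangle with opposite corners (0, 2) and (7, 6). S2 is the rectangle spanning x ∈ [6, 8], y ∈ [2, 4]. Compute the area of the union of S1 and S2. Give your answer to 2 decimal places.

By inclusion–exclusion:
Individual areas: |S1| = 28, |S2| = 4.
|S1∩S2|: x∈[6,7], y∈[2,4] → 1·2 = 2.
|S1 ∪ S2| = 32 − 2 = 30.00.

30.00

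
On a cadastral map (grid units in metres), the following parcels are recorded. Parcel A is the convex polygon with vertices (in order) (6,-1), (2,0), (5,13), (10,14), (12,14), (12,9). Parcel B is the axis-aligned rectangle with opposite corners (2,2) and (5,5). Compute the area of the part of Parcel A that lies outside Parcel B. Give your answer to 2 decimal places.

|Parcel A| = 93, |Parcel A∩Parcel B| = 6.5769.
|Parcel A ∖ Parcel B| = |Parcel A| − |Parcel A∩Parcel B| = 93 − 6.5769 = 86.42.

86.42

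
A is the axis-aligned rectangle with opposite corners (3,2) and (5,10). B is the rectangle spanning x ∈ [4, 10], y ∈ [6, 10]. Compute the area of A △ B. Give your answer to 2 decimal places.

|A∩B|: x∈[4,5], y∈[6,10] → 1·4 = 4.
|A △ B| = |A| + |B| − 2·|A∩B| = 16 + 24 − 8 = 32.00.

32.00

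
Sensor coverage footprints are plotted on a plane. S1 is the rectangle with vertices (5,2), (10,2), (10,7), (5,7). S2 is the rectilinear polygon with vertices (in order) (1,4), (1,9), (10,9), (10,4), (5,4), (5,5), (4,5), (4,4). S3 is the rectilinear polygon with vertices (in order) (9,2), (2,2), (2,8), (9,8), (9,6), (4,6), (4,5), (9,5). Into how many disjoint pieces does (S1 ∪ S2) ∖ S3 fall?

1

(S1 ∪ S2) ∖ S3 is a single connected region.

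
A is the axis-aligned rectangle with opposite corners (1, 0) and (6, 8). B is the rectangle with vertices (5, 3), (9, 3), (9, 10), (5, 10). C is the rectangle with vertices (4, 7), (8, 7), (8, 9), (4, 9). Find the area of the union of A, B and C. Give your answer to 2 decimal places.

64.00

By inclusion–exclusion:
Individual areas: |A| = 40, |B| = 28, |C| = 8.
|A∩B|: x∈[5,6], y∈[3,8] → 1·5 = 5.
|A∩C|: x∈[4,6], y∈[7,8] → 2·1 = 2.
|B∩C|: x∈[5,8], y∈[7,9] → 3·2 = 6.
|A∩B∩C| = 1.
|A ∪ B ∪ C| = 76 − 13 + 1 = 64.00.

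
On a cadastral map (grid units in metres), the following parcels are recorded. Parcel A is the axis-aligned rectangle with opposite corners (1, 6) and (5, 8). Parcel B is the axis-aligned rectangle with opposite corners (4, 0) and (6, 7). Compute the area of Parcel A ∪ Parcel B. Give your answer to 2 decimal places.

By inclusion–exclusion:
Individual areas: |Parcel A| = 8, |Parcel B| = 14.
|Parcel A∩Parcel B|: x∈[4,5], y∈[6,7] → 1·1 = 1.
|Parcel A ∪ Parcel B| = 22 − 1 = 21.00.

21.00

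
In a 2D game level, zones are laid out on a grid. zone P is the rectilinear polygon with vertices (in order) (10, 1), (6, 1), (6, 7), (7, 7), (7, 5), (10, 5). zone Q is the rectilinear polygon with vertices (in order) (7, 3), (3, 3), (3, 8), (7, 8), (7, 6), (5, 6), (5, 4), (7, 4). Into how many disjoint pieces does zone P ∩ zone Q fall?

2

zone P ∩ zone Q splits into 2 disjoint pieces (area 1, area 1).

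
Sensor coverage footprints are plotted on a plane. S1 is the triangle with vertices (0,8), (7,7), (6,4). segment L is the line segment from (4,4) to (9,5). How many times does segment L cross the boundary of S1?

2

The segment meets the boundary at (6.143,4.429), (5.538,4.308).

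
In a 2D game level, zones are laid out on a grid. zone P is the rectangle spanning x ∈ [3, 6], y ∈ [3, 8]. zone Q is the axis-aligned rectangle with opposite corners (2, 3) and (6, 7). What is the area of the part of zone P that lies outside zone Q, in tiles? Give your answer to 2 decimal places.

|zone P∩zone Q|: x∈[3,6], y∈[3,7] → 3·4 = 12.
|zone P| = 15.
|zone P ∖ zone Q| = |zone P| − |zone P∩zone Q| = 15 − 12 = 3.00.

3.00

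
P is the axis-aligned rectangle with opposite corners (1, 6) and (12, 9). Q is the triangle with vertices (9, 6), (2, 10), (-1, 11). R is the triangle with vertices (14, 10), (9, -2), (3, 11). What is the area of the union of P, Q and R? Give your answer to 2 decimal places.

By inclusion–exclusion:
Individual areas: |P| = 33, |Q| = 2.5, |R| = 68.5.
|P∩Q| = 1.125.
|P∩R| = 22.1538.
|Q∩R| = 0.8597.
|P∩Q∩R| = 0.8597.
|P ∪ Q ∪ R| = 104 − 24.1385 + 0.8597 = 80.72.

80.72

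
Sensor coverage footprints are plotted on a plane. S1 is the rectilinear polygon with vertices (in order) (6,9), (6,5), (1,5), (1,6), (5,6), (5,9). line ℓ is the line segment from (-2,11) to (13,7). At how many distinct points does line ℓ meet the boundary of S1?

2

The segment meets the boundary at (6,8.867), (5.5,9).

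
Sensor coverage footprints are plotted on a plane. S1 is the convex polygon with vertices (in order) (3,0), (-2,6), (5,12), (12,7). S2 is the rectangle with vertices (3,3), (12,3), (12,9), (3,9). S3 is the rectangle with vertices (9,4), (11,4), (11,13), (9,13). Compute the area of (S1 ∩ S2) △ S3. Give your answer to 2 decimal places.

47.01

|S1 ∩ S2| = 40.9143.
|(S1 ∩ S2) ∩ S3| = 5.954.
|(S1 ∩ S2) △ S3| = 40.9143 + 18 − 11.9079 = 47.01.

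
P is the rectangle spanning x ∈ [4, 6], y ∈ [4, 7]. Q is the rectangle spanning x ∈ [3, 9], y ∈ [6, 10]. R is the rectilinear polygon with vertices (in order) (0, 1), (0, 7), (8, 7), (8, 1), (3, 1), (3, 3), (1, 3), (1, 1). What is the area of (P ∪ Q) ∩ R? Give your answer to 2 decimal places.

9.00

The region (P ∪ Q) ∩ R is the polygon with vertices (4,4), (4,6), (3,6), (3,7), (8,7), (8,6), (6,6), (6,4).
By the shoelace formula its area is 9.00.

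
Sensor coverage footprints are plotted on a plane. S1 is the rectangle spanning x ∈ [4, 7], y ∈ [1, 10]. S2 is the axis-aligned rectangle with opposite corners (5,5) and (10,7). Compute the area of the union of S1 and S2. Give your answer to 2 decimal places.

By inclusion–exclusion:
Individual areas: |S1| = 27, |S2| = 10.
|S1∩S2|: x∈[5,7], y∈[5,7] → 2·2 = 4.
|S1 ∪ S2| = 37 − 4 = 33.00.

33.00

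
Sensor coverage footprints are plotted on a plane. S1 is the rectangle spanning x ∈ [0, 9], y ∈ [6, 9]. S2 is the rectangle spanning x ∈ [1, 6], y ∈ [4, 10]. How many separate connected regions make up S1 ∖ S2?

2

S1 ∖ S2 splits into 2 disjoint pieces (area 9, area 3).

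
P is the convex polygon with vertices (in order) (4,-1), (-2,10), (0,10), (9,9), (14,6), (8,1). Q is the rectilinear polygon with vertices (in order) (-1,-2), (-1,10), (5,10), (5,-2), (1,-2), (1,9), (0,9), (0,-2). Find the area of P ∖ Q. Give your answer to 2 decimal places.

|P| = 95, |P∩Q| = 37.8611.
|P ∖ Q| = |P| − |P∩Q| = 95 − 37.8611 = 57.14.

57.14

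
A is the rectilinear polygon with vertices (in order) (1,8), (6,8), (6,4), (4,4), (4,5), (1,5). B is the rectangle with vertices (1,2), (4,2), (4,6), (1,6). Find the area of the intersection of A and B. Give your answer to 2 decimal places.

3.00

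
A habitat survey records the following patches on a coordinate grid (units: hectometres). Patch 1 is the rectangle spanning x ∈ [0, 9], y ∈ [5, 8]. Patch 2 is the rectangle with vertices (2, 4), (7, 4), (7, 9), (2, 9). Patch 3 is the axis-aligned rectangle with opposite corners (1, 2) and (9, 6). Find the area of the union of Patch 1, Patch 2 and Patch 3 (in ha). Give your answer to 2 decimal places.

By inclusion–exclusion:
Individual areas: |Patch 1| = 27, |Patch 2| = 25, |Patch 3| = 32.
|Patch 1∩Patch 2|: x∈[2,7], y∈[5,8] → 5·3 = 15.
|Patch 1∩Patch 3|: x∈[1,9], y∈[5,6] → 8·1 = 8.
|Patch 2∩Patch 3|: x∈[2,7], y∈[4,6] → 5·2 = 10.
|Patch 1∩Patch 2∩Patch 3| = 5.
|Patch 1 ∪ Patch 2 ∪ Patch 3| = 84 − 33 + 5 = 56.00.

56.00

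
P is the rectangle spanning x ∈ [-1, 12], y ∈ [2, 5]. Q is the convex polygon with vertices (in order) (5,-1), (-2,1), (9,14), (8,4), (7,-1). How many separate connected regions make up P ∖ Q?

P ∖ Q splits into 2 disjoint pieces (area 12.35, area 3.3601).

2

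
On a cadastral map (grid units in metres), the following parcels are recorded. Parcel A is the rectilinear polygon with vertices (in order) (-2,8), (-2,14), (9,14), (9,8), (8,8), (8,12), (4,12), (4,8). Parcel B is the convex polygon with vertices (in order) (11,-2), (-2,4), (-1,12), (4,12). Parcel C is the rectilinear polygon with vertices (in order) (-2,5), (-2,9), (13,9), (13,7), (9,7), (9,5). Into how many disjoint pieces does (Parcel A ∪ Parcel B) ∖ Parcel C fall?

2

(Parcel A ∪ Parcel B) ∖ Parcel C splits into 2 disjoint pieces (area 45.25, area 39.6875).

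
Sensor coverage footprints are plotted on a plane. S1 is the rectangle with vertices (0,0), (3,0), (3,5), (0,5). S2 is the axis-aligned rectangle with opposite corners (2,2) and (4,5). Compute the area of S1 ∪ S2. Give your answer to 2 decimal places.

By inclusion–exclusion:
Individual areas: |S1| = 15, |S2| = 6.
|S1∩S2|: x∈[2,3], y∈[2,5] → 1·3 = 3.
|S1 ∪ S2| = 21 − 3 = 18.00.

18.00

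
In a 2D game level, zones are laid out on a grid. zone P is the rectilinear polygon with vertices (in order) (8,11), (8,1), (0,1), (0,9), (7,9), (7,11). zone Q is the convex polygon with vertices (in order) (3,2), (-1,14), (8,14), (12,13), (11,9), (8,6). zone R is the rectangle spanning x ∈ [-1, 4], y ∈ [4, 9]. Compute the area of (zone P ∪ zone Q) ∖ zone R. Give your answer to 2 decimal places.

|zone P ∪ zone Q| = 125.3333.
|(zone P ∪ zone Q) ∩ zone R| = 20.
|(zone P ∪ zone Q) ∖ zone R| = 125.3333 − 20 = 105.33.

105.33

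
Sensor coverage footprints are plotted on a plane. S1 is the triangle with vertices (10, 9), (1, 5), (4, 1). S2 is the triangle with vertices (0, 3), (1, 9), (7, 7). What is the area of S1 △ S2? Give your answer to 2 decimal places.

32.07

|S1| = 24, |S2| = 19, |S1∩S2| = 5.4643.
|S1 △ S2| = |S1| + |S2| − 2·|S1∩S2| = 24 + 19 − 10.9286 = 32.07.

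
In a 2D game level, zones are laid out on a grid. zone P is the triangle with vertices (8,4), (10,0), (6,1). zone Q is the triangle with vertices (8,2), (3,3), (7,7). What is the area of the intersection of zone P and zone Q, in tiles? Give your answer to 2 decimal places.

The intersection is the polygon with vertices (7.692,3.538), (8,2), (6.824,2.235).
By the shoelace formula its area is 0.87.

0.87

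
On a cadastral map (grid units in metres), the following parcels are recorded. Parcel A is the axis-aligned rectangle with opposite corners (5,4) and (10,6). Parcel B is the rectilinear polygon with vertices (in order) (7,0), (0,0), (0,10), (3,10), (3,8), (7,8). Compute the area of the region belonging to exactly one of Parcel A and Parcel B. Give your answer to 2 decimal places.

64.00

|Parcel A| = 10, |Parcel B| = 62, |Parcel A∩Parcel B| = 4.
|Parcel A △ Parcel B| = |Parcel A| + |Parcel B| − 2·|Parcel A∩Parcel B| = 10 + 62 − 8 = 64.00.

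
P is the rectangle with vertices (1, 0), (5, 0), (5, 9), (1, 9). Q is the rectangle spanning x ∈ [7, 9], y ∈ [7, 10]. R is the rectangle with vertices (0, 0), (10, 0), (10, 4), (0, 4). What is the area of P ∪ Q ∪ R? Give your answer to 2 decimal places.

66.00

By inclusion–exclusion:
Individual areas: |P| = 36, |Q| = 6, |R| = 40.
|P∩Q| = 0 (no overlap).
|P∩R|: x∈[1,5], y∈[0,4] → 4·4 = 16.
|Q∩R| = 0 (no overlap).
|P∩Q∩R| = 0.
|P ∪ Q ∪ R| = 82 − 16 + 0 = 66.00.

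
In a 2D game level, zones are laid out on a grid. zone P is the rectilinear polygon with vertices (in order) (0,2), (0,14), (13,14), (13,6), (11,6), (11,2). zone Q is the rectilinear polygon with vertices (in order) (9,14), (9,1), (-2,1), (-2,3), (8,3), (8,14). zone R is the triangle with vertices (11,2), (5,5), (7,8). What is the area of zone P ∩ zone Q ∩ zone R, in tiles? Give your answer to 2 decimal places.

2.50

The intersection is the polygon with vertices (8,6.5), (9,5), (9,3), (8,3.5).
By the shoelace formula its area is 2.50.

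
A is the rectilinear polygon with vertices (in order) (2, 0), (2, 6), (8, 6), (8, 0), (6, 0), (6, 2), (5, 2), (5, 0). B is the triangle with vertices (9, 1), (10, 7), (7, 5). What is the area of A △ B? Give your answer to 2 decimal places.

39.33

|A| = 34, |B| = 8, |A∩B| = 1.3333.
|A △ B| = |A| + |B| − 2·|A∩B| = 34 + 8 − 2.6667 = 39.33.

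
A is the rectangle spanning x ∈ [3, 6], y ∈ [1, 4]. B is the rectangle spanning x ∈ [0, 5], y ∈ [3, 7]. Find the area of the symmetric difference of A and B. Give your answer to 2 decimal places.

|A∩B|: x∈[3,5], y∈[3,4] → 2·1 = 2.
|A △ B| = |A| + |B| − 2·|A∩B| = 9 + 20 − 4 = 25.00.

25.00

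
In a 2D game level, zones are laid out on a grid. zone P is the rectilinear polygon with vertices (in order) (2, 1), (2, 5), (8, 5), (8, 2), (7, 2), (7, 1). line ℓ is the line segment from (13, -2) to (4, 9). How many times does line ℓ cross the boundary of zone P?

The segment meets the boundary at (7.273,5), (8,4.111).

2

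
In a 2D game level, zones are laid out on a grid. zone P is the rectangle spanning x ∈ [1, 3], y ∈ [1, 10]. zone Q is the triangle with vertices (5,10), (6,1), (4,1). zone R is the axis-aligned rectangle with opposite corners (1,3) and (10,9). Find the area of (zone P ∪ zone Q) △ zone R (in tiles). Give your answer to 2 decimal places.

46.33

|zone P ∪ zone Q| = 27.
|(zone P ∪ zone Q) ∩ zone R| = 17.3333.
|(zone P ∪ zone Q) △ zone R| = 27 + 54 − 34.6667 = 46.33.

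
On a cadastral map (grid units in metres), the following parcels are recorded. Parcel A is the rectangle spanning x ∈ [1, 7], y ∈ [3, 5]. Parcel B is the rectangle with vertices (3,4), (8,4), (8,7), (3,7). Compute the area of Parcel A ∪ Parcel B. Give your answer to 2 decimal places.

By inclusion–exclusion:
Individual areas: |Parcel A| = 12, |Parcel B| = 15.
|Parcel A∩Parcel B|: x∈[3,7], y∈[4,5] → 4·1 = 4.
|Parcel A ∪ Parcel B| = 27 − 4 = 23.00.

23.00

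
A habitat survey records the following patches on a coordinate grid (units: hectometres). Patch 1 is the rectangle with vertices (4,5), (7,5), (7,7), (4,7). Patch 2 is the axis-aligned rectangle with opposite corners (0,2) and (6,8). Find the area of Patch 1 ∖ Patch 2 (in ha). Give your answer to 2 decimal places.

|Patch 1∩Patch 2|: x∈[4,6], y∈[5,7] → 2·2 = 4.
|Patch 1| = 6.
|Patch 1 ∖ Patch 2| = |Patch 1| − |Patch 1∩Patch 2| = 6 − 4 = 2.00.

2.00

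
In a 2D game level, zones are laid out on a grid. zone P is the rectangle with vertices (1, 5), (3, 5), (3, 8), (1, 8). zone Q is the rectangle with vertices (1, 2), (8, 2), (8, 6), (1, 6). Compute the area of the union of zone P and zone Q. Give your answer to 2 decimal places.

32.00

By inclusion–exclusion:
Individual areas: |zone P| = 6, |zone Q| = 28.
|zone P∩zone Q|: x∈[1,3], y∈[5,6] → 2·1 = 2.
|zone P ∪ zone Q| = 34 − 2 = 32.00.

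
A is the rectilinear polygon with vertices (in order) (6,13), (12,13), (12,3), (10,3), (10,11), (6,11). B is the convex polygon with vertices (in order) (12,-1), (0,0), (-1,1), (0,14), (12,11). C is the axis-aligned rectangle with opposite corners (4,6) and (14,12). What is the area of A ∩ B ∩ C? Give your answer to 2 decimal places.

The intersection is the polygon with vertices (10,11), (6,11), (6,12), (8,12), (12,11), (12,6), (10,6).
By the shoelace formula its area is 14.00.

14.00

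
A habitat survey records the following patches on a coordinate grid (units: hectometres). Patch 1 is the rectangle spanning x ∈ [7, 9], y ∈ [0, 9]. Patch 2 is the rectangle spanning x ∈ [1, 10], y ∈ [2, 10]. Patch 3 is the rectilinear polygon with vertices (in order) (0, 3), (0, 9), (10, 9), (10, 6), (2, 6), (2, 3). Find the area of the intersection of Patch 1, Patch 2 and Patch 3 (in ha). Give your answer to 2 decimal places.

6.00

The intersection is the polygon with vertices (9,9), (9,6), (7,6), (7,9).
By the shoelace formula its area is 6.00.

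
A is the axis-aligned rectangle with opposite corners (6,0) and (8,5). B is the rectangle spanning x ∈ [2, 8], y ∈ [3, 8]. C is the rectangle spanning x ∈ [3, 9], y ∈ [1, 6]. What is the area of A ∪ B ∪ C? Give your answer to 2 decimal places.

By inclusion–exclusion:
Individual areas: |A| = 10, |B| = 30, |C| = 30.
|A∩B|: x∈[6,8], y∈[3,5] → 2·2 = 4.
|A∩C|: x∈[6,8], y∈[1,5] → 2·4 = 8.
|B∩C|: x∈[3,8], y∈[3,6] → 5·3 = 15.
|A∩B∩C| = 4.
|A ∪ B ∪ C| = 70 − 27 + 4 = 47.00.

47.00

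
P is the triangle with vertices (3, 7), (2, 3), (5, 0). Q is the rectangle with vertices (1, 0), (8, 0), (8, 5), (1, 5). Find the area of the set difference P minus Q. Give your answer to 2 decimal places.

|P| = 7.5, |P∩Q| = 6.4286.
|P ∖ Q| = |P| − |P∩Q| = 7.5 − 6.4286 = 1.07.

1.07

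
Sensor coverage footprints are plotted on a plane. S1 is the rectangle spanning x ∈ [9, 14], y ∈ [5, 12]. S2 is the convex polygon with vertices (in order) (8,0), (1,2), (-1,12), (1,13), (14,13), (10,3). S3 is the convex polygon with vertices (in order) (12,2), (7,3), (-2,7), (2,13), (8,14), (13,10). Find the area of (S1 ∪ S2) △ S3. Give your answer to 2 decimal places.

57.85

|S1 ∪ S2| = 150.6.
|(S1 ∪ S2) ∩ S3| = 105.1233.
|(S1 ∪ S2) △ S3| = 150.6 + 117.5 − 210.2466 = 57.85.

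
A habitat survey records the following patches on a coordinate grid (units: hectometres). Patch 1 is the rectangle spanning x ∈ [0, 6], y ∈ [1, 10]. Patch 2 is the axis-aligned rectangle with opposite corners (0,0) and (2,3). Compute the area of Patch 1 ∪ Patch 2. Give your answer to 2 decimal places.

56.00

By inclusion–exclusion:
Individual areas: |Patch 1| = 54, |Patch 2| = 6.
|Patch 1∩Patch 2|: x∈[0,2], y∈[1,3] → 2·2 = 4.
|Patch 1 ∪ Patch 2| = 60 − 4 = 56.00.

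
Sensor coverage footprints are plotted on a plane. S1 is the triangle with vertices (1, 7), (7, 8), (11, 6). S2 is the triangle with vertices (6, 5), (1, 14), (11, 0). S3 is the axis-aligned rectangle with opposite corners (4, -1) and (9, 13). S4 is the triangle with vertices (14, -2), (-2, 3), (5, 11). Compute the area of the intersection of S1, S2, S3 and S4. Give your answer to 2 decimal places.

1.25

The intersection is the polygon with vertices (5.118,6.588), (4.559,7.593), (5.468,7.745), (6.385,6.462).
By the shoelace formula its area is 1.25.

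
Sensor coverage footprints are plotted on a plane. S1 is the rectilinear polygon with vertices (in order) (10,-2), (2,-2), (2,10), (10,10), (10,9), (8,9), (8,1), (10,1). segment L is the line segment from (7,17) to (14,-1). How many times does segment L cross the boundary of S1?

2

The segment meets the boundary at (10,9.286), (9.722,10).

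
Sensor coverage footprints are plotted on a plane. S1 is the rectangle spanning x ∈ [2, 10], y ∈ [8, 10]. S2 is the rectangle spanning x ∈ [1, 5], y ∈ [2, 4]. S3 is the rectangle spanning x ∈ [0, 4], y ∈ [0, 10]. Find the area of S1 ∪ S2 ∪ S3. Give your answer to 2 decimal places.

By inclusion–exclusion:
Individual areas: |S1| = 16, |S2| = 8, |S3| = 40.
|S1∩S2| = 0 (no overlap).
|S1∩S3|: x∈[2,4], y∈[8,10] → 2·2 = 4.
|S2∩S3|: x∈[1,4], y∈[2,4] → 3·2 = 6.
|S1∩S2∩S3| = 0.
|S1 ∪ S2 ∪ S3| = 64 − 10 + 0 = 54.00.

54.00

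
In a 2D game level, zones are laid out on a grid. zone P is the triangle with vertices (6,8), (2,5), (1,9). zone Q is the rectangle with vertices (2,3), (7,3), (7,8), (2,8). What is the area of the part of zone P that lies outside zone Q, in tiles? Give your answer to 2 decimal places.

|zone P| = 9.5, |zone P∩zone Q| = 6.
|zone P ∖ zone Q| = |zone P| − |zone P∩zone Q| = 9.5 − 6 = 3.50.

3.50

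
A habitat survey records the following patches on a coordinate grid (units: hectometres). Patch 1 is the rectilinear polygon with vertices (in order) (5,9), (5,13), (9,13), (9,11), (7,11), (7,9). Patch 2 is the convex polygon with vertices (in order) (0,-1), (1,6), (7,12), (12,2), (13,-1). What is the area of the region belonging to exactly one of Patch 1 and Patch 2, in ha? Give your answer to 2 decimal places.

|Patch 1| = 12, |Patch 2| = 105, |Patch 1∩Patch 2| = 4.25.
|Patch 1 △ Patch 2| = |Patch 1| + |Patch 2| − 2·|Patch 1∩Patch 2| = 12 + 105 − 8.5 = 108.50.

108.50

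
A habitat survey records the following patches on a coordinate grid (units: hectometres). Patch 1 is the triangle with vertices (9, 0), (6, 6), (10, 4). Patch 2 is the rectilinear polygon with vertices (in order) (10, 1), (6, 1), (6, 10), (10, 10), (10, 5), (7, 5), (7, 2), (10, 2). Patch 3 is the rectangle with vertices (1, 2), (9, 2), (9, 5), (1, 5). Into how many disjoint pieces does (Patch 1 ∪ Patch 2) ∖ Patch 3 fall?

2

(Patch 1 ∪ Patch 2) ∖ Patch 3 splits into 2 disjoint pieces (area 6.125, area 20).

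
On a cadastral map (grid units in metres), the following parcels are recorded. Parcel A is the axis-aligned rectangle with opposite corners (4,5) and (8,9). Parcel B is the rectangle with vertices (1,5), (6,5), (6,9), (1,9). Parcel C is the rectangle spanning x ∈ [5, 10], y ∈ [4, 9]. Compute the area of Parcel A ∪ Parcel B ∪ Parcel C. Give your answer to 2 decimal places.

41.00

By inclusion–exclusion:
Individual areas: |Parcel A| = 16, |Parcel B| = 20, |Parcel C| = 25.
|Parcel A∩Parcel B|: x∈[4,6], y∈[5,9] → 2·4 = 8.
|Parcel A∩Parcel C|: x∈[5,8], y∈[5,9] → 3·4 = 12.
|Parcel B∩Parcel C|: x∈[5,6], y∈[5,9] → 1·4 = 4.
|Parcel A∩Parcel B∩Parcel C| = 4.
|Parcel A ∪ Parcel B ∪ Parcel C| = 61 − 24 + 4 = 41.00.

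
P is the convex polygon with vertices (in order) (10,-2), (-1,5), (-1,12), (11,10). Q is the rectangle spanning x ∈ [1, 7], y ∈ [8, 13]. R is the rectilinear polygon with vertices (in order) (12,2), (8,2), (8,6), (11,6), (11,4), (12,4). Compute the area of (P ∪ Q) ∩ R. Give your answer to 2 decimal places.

The region (P ∪ Q) ∩ R is the polygon with vertices (10.333,2), (8,2), (8,6), (10.667,6).
By the shoelace formula its area is 10.00.

10.00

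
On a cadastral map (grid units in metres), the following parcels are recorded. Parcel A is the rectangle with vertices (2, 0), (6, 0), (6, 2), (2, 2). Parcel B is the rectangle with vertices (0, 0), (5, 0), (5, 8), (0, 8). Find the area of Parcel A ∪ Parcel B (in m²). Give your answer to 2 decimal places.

By inclusion–exclusion:
Individual areas: |Parcel A| = 8, |Parcel B| = 40.
|Parcel A∩Parcel B|: x∈[2,5], y∈[0,2] → 3·2 = 6.
|Parcel A ∪ Parcel B| = 48 − 6 = 42.00.

42.00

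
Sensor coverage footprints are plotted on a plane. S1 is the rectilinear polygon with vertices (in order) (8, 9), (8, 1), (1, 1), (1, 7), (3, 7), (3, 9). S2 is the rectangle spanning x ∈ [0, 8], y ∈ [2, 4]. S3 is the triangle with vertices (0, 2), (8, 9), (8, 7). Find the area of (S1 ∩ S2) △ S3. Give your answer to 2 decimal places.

|S1 ∩ S2| = 14.
|(S1 ∩ S2) ∩ S3| = 0.7893.
|(S1 ∩ S2) △ S3| = 14 + 8 − 1.5786 = 20.42.

20.42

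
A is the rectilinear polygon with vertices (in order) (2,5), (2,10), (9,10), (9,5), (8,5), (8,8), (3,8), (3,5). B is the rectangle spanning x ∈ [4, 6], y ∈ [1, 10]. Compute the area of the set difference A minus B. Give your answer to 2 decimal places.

16.00

|A| = 20, |A∩B| = 4.
|A ∖ B| = |A| − |A∩B| = 20 − 4 = 16.00.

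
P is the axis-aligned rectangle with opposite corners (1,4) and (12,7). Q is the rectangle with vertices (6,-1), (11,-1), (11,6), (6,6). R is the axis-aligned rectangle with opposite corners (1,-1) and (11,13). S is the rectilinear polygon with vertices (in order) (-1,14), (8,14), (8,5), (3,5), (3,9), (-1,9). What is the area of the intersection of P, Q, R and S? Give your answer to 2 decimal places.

2.00

The intersection is the polygon with vertices (8,6), (8,5), (6,5), (6,6).
By the shoelace formula its area is 2.00.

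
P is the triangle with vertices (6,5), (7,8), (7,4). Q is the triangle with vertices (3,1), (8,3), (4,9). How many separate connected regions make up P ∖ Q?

P ∖ Q is a single connected region.

1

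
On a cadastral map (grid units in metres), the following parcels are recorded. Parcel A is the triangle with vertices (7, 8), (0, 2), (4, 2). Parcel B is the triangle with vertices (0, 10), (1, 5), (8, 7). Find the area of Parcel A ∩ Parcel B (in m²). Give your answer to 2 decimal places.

0.89

The intersection is the polygon with vertices (6.493,7.565), (6.737,7.474), (6.25,6.5), (4.75,6.071).
By the shoelace formula its area is 0.89.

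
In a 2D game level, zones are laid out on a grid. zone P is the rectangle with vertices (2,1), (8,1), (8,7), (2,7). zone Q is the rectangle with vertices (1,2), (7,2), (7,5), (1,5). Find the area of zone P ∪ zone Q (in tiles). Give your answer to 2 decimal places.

By inclusion–exclusion:
Individual areas: |zone P| = 36, |zone Q| = 18.
|zone P∩zone Q|: x∈[2,7], y∈[2,5] → 5·3 = 15.
|zone P ∪ zone Q| = 54 − 15 = 39.00.

39.00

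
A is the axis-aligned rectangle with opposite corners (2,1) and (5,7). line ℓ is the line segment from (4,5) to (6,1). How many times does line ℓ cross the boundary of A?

1

The segment meets the boundary at (5,3).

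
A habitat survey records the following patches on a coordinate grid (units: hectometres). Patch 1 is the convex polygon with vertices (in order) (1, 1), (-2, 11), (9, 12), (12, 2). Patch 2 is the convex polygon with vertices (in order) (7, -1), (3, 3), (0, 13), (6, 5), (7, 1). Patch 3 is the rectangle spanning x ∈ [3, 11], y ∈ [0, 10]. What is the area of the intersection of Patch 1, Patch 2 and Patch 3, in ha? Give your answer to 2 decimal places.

17.07

The intersection is the polygon with vertices (6,5), (6.867,1.533), (4.667,1.333), (3,3), (3,9).
By the shoelace formula its area is 17.07.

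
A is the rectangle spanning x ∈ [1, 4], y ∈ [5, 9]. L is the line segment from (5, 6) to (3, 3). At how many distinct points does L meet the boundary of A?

The segment lies entirely outside A and never meets its boundary.

0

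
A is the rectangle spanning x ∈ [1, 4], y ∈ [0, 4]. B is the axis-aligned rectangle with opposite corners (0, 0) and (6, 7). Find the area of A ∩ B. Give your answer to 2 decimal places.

|A∩B|: x∈[1,4], y∈[0,4] → 3·4 = 12.

12.00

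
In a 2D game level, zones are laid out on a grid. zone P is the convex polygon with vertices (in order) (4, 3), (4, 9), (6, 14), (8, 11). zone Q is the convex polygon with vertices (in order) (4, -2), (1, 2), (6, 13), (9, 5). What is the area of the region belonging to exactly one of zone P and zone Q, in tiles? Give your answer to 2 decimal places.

|zone P| = 20, |zone Q| = 57, |zone P∩zone Q| = 15.4571.
|zone P △ zone Q| = |zone P| + |zone Q| − 2·|zone P∩zone Q| = 20 + 57 − 30.9143 = 46.09.

46.09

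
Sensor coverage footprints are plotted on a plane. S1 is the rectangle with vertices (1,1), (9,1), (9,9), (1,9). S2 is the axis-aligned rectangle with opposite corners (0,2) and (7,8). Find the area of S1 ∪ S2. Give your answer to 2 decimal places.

70.00

By inclusion–exclusion:
Individual areas: |S1| = 64, |S2| = 42.
|S1∩S2|: x∈[1,7], y∈[2,8] → 6·6 = 36.
|S1 ∪ S2| = 106 − 36 = 70.00.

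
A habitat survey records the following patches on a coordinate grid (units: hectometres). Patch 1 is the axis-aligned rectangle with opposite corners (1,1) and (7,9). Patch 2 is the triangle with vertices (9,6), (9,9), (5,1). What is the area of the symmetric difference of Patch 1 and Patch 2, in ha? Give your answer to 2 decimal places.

51.00

|Patch 1| = 48, |Patch 2| = 6, |Patch 1∩Patch 2| = 1.5.
|Patch 1 △ Patch 2| = |Patch 1| + |Patch 2| − 2·|Patch 1∩Patch 2| = 48 + 6 − 3 = 51.00.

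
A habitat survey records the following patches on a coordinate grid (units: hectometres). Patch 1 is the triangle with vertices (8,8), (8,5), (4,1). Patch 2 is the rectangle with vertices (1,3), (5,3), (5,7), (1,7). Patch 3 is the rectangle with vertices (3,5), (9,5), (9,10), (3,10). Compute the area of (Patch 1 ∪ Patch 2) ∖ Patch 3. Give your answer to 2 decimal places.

|Patch 1 ∪ Patch 2| = 22.
|(Patch 1 ∪ Patch 2) ∩ Patch 3| = 6.5714.
|(Patch 1 ∪ Patch 2) ∖ Patch 3| = 22 − 6.5714 = 15.43.

15.43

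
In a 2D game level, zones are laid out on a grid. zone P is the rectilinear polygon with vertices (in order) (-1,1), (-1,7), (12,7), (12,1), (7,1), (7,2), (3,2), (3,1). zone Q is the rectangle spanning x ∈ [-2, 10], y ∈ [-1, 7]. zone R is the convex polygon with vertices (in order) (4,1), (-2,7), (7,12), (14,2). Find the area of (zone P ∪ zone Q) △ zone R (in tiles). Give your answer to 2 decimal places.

|zone P ∪ zone Q| = 108.
|(zone P ∪ zone Q) ∩ zone R| = 61.1929.
|(zone P ∪ zone Q) △ zone R| = 108 + 95.5 − 122.3857 = 81.11.

81.11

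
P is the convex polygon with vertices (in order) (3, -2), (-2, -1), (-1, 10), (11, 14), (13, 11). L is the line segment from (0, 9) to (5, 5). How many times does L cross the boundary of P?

0

The segment lies entirely inside P and never meets its boundary.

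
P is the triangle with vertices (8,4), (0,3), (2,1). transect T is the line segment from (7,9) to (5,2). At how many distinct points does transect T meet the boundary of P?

2

The segment meets the boundary at (5.167,2.583), (5.481,3.685).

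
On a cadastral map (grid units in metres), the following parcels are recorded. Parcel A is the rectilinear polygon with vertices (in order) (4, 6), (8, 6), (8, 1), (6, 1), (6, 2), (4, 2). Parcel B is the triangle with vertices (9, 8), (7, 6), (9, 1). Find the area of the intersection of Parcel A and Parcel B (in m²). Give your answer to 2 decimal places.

1.25

The intersection is the polygon with vertices (8,6), (8,3.5), (7,6).
By the shoelace formula its area is 1.25.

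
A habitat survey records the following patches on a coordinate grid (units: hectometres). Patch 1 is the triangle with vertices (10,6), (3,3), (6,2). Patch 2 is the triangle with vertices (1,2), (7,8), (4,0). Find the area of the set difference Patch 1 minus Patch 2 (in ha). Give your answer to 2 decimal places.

|Patch 1| = 8, |Patch 1∩Patch 2| = 1.8219.
|Patch 1 ∖ Patch 2| = |Patch 1| − |Patch 1∩Patch 2| = 8 − 1.8219 = 6.18.

6.18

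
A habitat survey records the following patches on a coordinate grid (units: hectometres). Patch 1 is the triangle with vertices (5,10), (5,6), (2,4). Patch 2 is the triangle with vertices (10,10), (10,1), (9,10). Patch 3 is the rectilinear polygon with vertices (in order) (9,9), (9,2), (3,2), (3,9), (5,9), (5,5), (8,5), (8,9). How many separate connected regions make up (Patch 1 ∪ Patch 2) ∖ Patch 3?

(Patch 1 ∪ Patch 2) ∖ Patch 3 splits into 3 disjoint pieces (area 0.25, area 0.6667, area 4.5).

3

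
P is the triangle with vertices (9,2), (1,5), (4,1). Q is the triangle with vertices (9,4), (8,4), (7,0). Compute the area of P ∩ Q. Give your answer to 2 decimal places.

The intersection is the polygon with vertices (8.158,2.316), (7.889,1.778), (7.421,1.684), (7.629,2.514).
By the shoelace formula its area is 0.35.

0.35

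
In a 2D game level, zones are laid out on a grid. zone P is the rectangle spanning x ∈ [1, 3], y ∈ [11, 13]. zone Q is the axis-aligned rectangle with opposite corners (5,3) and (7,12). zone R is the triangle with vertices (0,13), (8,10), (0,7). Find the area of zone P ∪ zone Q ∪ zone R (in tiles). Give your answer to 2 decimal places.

By inclusion–exclusion:
Individual areas: |zone P| = 4, |zone Q| = 18, |zone R| = 24.
|zone P∩zone Q| = 0 (no overlap).
|zone P∩zone R| = 2.5.
|zone Q∩zone R| = 3.
|zone P∩zone Q∩zone R| = 0.
|zone P ∪ zone Q ∪ zone R| = 46 − 5.5 + 0 = 40.50.

40.50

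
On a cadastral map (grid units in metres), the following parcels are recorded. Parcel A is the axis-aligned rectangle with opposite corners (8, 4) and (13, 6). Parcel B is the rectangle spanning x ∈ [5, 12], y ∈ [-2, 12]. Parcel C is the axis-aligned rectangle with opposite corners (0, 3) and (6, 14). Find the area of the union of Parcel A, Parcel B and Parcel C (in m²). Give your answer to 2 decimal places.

157.00

By inclusion–exclusion:
Individual areas: |Parcel A| = 10, |Parcel B| = 98, |Parcel C| = 66.
|Parcel A∩Parcel B|: x∈[8,12], y∈[4,6] → 4·2 = 8.
|Parcel A∩Parcel C| = 0 (no overlap).
|Parcel B∩Parcel C|: x∈[5,6], y∈[3,12] → 1·9 = 9.
|Parcel A∩Parcel B∩Parcel C| = 0.
|Parcel A ∪ Parcel B ∪ Parcel C| = 174 − 17 + 0 = 157.00.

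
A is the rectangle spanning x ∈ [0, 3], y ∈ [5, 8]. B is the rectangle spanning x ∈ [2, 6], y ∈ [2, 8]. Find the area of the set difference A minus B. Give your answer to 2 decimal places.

|A∩B|: x∈[2,3], y∈[5,8] → 1·3 = 3.
|A| = 9.
|A ∖ B| = |A| − |A∩B| = 9 − 3 = 6.00.

6.00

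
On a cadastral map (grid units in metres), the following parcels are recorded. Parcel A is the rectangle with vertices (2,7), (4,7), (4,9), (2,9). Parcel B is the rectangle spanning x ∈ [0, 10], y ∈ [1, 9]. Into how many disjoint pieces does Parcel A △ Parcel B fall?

Parcel A △ Parcel B is a single connected region.

1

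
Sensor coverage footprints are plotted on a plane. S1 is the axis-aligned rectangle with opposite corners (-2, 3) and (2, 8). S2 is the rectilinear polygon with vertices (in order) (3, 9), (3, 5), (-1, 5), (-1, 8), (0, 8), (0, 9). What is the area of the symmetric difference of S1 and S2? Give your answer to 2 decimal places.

17.00

|S1| = 20, |S2| = 15, |S1∩S2| = 9.
|S1 △ S2| = |S1| + |S2| − 2·|S1∩S2| = 20 + 15 − 18 = 17.00.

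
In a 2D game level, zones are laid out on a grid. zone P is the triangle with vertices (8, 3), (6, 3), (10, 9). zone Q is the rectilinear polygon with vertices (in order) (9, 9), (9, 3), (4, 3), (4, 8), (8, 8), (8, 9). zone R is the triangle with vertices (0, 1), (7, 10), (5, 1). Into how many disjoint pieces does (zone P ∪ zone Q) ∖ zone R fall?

2

(zone P ∪ zone Q) ∖ zone R splits into 2 disjoint pieces (area 16.75, area 1.3413).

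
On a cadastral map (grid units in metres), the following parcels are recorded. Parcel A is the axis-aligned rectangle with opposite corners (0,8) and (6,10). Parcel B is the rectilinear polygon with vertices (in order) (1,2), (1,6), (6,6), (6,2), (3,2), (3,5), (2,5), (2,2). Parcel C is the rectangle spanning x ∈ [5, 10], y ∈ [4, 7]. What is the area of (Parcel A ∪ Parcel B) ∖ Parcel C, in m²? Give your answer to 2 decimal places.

|Parcel A ∪ Parcel B| = 29.
|(Parcel A ∪ Parcel B) ∩ Parcel C| = 2.
|(Parcel A ∪ Parcel B) ∖ Parcel C| = 29 − 2 = 27.00.

27.00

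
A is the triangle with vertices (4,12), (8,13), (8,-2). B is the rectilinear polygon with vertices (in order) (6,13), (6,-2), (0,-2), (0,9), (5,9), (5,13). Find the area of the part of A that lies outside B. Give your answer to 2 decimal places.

|A| = 30, |A∩B| = 5.6607.
|A ∖ B| = |A| − |A∩B| = 30 − 5.6607 = 24.34.

24.34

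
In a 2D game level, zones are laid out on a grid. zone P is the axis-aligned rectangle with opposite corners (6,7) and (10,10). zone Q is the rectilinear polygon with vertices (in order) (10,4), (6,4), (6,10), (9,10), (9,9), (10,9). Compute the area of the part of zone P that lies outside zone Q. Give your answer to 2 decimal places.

1.00

|zone P| = 12, |zone P∩zone Q| = 11.
|zone P ∖ zone Q| = |zone P| − |zone P∩zone Q| = 12 − 11 = 1.00.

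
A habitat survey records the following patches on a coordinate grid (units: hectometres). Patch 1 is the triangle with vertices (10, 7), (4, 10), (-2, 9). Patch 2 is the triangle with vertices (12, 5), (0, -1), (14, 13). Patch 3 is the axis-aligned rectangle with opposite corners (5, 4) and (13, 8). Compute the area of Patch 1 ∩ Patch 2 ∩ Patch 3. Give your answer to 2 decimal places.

The intersection is the polygon with vertices (8.286,7.286), (8.667,7.667), (10,7).
By the shoelace formula its area is 0.38.

0.38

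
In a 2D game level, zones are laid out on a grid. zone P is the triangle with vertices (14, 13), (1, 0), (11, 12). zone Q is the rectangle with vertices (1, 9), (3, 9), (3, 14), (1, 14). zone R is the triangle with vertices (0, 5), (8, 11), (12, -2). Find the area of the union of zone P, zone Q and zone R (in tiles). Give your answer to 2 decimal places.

By inclusion–exclusion:
Individual areas: |zone P| = 13, |zone Q| = 10, |zone R| = 64.
|zone P∩zone Q| = 0.
|zone P∩zone R| = 5.332.
|zone Q∩zone R| = 0.
|zone P∩zone Q∩zone R| = 0.
|zone P ∪ zone Q ∪ zone R| = 87 − 5.332 + 0 = 81.67.

81.67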